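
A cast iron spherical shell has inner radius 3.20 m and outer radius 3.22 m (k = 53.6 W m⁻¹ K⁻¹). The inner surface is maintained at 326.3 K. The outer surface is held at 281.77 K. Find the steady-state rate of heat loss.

Q = 1.55×10^7 W

Q = 4πk·ΔT/(1/r₁ − 1/r₂) = 4π × 53.6 × 44.53 / (1/3.20 − 1/3.22) = 1.55×10^7 W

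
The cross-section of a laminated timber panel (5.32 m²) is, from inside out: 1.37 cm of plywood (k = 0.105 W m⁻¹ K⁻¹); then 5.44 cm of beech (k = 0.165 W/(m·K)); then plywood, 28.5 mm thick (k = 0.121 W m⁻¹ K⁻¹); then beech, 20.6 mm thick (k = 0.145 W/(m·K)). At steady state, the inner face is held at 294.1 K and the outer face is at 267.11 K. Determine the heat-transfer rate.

Series thermal resistances, inner to outer:
  R_plywood = L/(kA) = 0.0137/(0.105·5.32) = 0.02453 K/W
  R_beech = L/(kA) = 0.0544/(0.165·5.32) = 0.06197 K/W
  R_plywood = L/(kA) = 0.0285/(0.121·5.32) = 0.04427 K/W
  R_beech = L/(kA) = 0.0206/(0.145·5.32) = 0.02670 K/W
ΣR = 0.02453 + 0.06197 + 0.04427 + 0.02670 = 0.1575 K/W
Q = ΔT/ΣR = (294.1 K − 267.11 K)/0.1575 = 171 W

Q = 171 W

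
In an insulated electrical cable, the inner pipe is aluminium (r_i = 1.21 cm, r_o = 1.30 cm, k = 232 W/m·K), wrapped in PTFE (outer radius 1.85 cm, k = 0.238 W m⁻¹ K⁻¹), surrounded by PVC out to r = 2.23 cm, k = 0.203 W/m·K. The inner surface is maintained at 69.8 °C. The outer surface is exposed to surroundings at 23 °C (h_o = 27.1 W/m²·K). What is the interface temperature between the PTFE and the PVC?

Series thermal resistances, inner to outer:
  R'_aluminium = ln(0.0130/0.0121)/(2πk) = 0.07174/(2π·232) = 4.922×10^-5 m·K/W
  R'_PTFE = ln(0.0185/0.0130)/(2πk) = 0.3528/(2π·0.238) = 0.2359 m·K/W
  R'_PVC = ln(0.0223/0.0185)/(2πk) = 0.1868/(2π·0.203) = 0.1465 m·K/W
  R'_conv,out = 1/(2πr h) = 1/(2π·0.0223·27.1) = 0.2634 m·K/W
ΣR = 4.922×10^-5 + 0.2359 + 0.1465 + 0.2634 = 0.6458 m·K/W
Q' = ΔT/ΣR = (69.8 °C − 23 °C)/0.6458 = 72.47 W/m
From the inner boundary to the PTFE/PVC interface, ΣR_partial = 0.2359 m·K/W.
T_interface = T_in − Q'·ΣR_partial = 69.8 °C − (72.47)(0.2359) = 52.7 °C

T = 52.7 °C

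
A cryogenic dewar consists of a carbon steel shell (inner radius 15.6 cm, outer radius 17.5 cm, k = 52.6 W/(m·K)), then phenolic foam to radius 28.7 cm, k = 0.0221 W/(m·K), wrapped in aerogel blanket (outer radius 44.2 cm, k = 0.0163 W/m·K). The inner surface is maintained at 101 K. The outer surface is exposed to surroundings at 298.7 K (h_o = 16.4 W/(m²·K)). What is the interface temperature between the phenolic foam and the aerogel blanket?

T = 214.2 K

Series thermal resistances, inner to outer:
  R_carbon steel = (1/0.156 − 1/0.175)/(4πk) = 0.6960/(4π·52.6) = 0.001053 K/W
  R_phenolic foam = (1/0.175 − 1/0.287)/(4πk) = 2.230/(4π·0.0221) = 8.030 K/W
  R_aerogel blanket = (1/0.287 − 1/0.442)/(4πk) = 1.222/(4π·0.0163) = 5.965 K/W
  R_conv,out = 1/(4πr²h) = 1/(4π·0.442²·16.4) = 0.02484 K/W
ΣR = 0.001053 + 8.030 + 5.965 + 0.02484 = 14.02 K/W
Q = ΔT/ΣR = (101 K − 298.7 K)/14.02 = -14.10 W
From the inner boundary to the phenolic foam/aerogel blanket interface, ΣR_partial = 8.031 K/W.
T_interface = T_in − Q·ΣR_partial = 101 K − (-14.10)(8.031) = 214.2 K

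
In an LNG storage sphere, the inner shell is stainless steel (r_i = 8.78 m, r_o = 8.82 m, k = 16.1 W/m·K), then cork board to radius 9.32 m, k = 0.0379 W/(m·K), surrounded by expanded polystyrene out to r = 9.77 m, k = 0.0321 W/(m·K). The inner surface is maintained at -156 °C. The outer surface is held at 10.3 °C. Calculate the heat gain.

Q = 6.65 kW

Series thermal resistances, inner to outer:
  R_stainless steel = (1/8.78 − 1/8.82)/(4πk) = 5.165×10^-4/(4π·16.1) = 2.553×10^-6 K/W
  R_cork board = (1/8.82 − 1/9.32)/(4πk) = 0.006083/(4π·0.0379) = 0.01277 K/W
  R_expanded polystyrene = (1/9.32 − 1/9.77)/(4πk) = 0.004942/(4π·0.0321) = 0.01225 K/W
ΣR = 2.553×10^-6 + 0.01277 + 0.01225 = 0.02502 K/W
Q = ΔT/ΣR = (-156 °C − 10.3 °C)/0.02502 = -6650 W
(Negative Q ⇒ heat flows inward; heat gain = 6650 W.)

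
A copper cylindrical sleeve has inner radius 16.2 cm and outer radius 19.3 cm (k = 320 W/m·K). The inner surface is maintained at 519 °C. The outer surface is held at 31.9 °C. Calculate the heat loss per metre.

Q' = 5590 kW/m

Q' = 2πk·ΔT/ln(r₂/r₁) = 2π × 320 × 487.1 / ln(0.193/0.162) = 5.59×10^6 W/m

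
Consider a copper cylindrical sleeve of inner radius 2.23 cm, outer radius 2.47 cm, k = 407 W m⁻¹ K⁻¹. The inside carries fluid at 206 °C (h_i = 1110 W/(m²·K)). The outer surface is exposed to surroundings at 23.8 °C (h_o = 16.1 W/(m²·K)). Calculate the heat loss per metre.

Series thermal resistances, inner to outer:
  R'_conv,in = 1/(2πr h) = 1/(2π·0.0223·1110) = 0.006430 m·K/W
  R'_copper = ln(0.0247/0.0223)/(2πk) = 0.1022/(2π·407) = 3.997×10^-5 m·K/W
  R'_conv,out = 1/(2πr h) = 1/(2π·0.0247·16.1) = 0.4002 m·K/W
ΣR = 0.006430 + 3.997×10^-5 + 0.4002 = 0.4067 m·K/W
Q' = ΔT/ΣR = (206 °C − 23.8 °C)/0.4067 = 448 W/m

Q' = 448 W/m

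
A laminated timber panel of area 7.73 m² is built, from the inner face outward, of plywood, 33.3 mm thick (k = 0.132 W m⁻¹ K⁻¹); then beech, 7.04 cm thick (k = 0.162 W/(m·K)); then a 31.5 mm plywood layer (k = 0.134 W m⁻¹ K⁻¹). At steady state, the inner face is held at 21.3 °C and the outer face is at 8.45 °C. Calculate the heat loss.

Q = 108 W

Series thermal resistances, inner to outer:
  R_plywood = L/(kA) = 0.0333/(0.132·7.73) = 0.03264 K/W
  R_beech = L/(kA) = 0.0704/(0.162·7.73) = 0.05622 K/W
  R_plywood = L/(kA) = 0.0315/(0.134·7.73) = 0.03041 K/W
ΣR = 0.03264 + 0.05622 + 0.03041 = 0.1193 K/W
Q = ΔT/ΣR = (21.3 °C − 8.45 °C)/0.1193 = 108 W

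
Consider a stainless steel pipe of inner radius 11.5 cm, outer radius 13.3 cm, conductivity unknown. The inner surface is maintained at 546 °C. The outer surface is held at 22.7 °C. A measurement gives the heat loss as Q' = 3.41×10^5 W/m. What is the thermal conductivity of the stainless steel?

k = 15.1 W/m·K

ΣR = ΔT/Q' = |546 − 22.7|/3.41×10^5 = 0.001535 m·K/W
ln(r₂/r₁)/(2πk) = 0.001535 ⇒ k = 0.1454/(2π·0.001535) = 15.1 W/m·K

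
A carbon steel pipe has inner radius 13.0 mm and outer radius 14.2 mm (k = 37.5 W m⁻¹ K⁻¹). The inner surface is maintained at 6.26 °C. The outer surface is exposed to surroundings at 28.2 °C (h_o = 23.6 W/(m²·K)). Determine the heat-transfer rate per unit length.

Treat each layer as a resistance in series:
  R'_carbon steel = ln(0.0142/0.0130)/(2πk) = 0.08829/(2π·37.5) = 3.747×10^-4 m·K/W
  R'_conv,out = 1/(2πr h) = 1/(2π·0.0142·23.6) = 0.4749 m·K/W
ΣR = 3.747×10^-4 + 0.4749 = 0.4753 m·K/W
Q' = ΔT/ΣR = (6.26 °C − 28.2 °C)/0.4753 = -46.2 W/m
(Negative Q' ⇒ heat flows inward; heat gain = 46.2 W/m.)

Q' = 46.2 W/m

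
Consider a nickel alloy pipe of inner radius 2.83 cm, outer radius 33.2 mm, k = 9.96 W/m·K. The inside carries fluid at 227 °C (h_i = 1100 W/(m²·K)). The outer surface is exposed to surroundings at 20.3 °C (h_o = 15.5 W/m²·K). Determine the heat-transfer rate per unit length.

Treat each layer as a resistance in series:
  R'_conv,in = 1/(2πr h) = 1/(2π·0.0283·1100) = 0.005113 m·K/W
  R'_nickel alloy = ln(0.0332/0.0283)/(2πk) = 0.1597/(2π·9.96) = 0.002552 m·K/W
  R'_conv,out = 1/(2πr h) = 1/(2π·0.0332·15.5) = 0.3093 m·K/W
ΣR = 0.005113 + 0.002552 + 0.3093 = 0.3170 m·K/W
Q' = ΔT/ΣR = (227 °C − 20.3 °C)/0.3170 = 652 W/m

Q' = 652 W/m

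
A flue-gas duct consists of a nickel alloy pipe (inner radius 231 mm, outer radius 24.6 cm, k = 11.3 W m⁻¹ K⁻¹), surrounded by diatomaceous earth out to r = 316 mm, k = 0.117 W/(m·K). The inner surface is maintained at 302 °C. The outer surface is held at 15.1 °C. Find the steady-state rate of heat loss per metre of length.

Resistance network (inner→outer):
  R'_nickel alloy = ln(0.246/0.231)/(2πk) = 0.06291/(2π·11.3) = 8.861×10^-4 m·K/W
  R'_diatomaceous earth = ln(0.316/0.246)/(2πk) = 0.2504/(2π·0.117) = 0.3406 m·K/W
ΣR = 8.861×10^-4 + 0.3406 = 0.3415 m·K/W
Q' = ΔT/ΣR = (302 °C − 15.1 °C)/0.3415 = 840 W/m

Q' = 840 W/m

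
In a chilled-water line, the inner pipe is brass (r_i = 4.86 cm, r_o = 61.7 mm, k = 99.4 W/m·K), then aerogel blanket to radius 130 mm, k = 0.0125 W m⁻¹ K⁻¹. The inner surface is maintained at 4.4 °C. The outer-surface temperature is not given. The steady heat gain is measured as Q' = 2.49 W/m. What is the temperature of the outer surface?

Series resistances:
  R'_brass = ln(0.0617/0.0486)/(2πk) = 0.2387/(2π·99.4) = 3.821×10^-4 m·K/W
  R'_aerogel blanket = ln(0.130/0.0617)/(2πk) = 0.7453/(2π·0.0125) = 9.489 m·K/W
ΣR = 9.489 m·K/W
ΔT = Q'·ΣR = 2.49 × 9.489 = 23.63 K
Heat flows inward, so T_out = T_in + ΔT = 4.4 + 23.63 = 28.0 °C

T_out = 28.0 °C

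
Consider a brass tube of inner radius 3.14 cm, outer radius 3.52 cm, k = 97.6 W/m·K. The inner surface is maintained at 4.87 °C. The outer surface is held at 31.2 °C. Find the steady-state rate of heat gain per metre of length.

Q' = 1.41×10^5 W/m

Q' = 2πk·ΔT/ln(r₂/r₁) = 2π × 97.6 × 26.33 / ln(0.0352/0.0314) = 1.41×10^5 W/m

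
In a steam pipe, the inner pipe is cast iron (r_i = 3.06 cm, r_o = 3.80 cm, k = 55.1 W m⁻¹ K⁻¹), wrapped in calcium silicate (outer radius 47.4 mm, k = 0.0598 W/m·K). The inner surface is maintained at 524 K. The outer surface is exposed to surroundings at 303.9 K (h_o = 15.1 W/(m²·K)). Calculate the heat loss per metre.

Q' = 271 W/m

Series thermal resistances, inner to outer:
  R'_cast iron = ln(0.0380/0.0306)/(2πk) = 0.2166/(2π·55.1) = 6.256×10^-4 m·K/W
  R'_calcium silicate = ln(0.0474/0.0380)/(2πk) = 0.2210/(2π·0.0598) = 0.5883 m·K/W
  R'_conv,out = 1/(2πr h) = 1/(2π·0.0474·15.1) = 0.2224 m·K/W
ΣR = 6.256×10^-4 + 0.5883 + 0.2224 = 0.8113 m·K/W
Q' = ΔT/ΣR = (524 K − 303.9 K)/0.8113 = 271 W/m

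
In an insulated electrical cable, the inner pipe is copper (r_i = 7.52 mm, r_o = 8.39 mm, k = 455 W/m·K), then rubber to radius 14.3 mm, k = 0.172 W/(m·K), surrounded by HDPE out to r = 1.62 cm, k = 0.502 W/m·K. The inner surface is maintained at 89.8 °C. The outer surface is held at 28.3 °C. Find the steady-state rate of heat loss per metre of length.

Q' = 115 W/m

Series thermal resistances, inner to outer:
  R'_copper = ln(0.00839/0.00752)/(2πk) = 0.1095/(2π·455) = 3.829×10^-5 m·K/W
  R'_rubber = ln(0.0143/0.00839)/(2πk) = 0.5332/(2π·0.172) = 0.4934 m·K/W
  R'_HDPE = ln(0.0162/0.0143)/(2πk) = 0.1248/(2π·0.502) = 0.03955 m·K/W
ΣR = 3.829×10^-5 + 0.4934 + 0.03955 = 0.5330 m·K/W
Q' = ΔT/ΣR = (89.8 °C − 28.3 °C)/0.5330 = 115 W/m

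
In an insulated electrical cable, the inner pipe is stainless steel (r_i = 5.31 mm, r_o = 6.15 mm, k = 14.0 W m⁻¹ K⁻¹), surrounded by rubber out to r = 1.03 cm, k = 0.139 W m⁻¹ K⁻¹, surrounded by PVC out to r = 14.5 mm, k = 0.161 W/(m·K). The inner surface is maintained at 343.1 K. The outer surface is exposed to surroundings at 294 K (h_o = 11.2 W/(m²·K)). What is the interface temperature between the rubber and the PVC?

Resistance network (inner→outer):
  R'_stainless steel = ln(0.00615/0.00531)/(2πk) = 0.1469/(2π·14.0) = 0.001670 m·K/W
  R'_rubber = ln(0.0103/0.00615)/(2πk) = 0.5157/(2π·0.139) = 0.5905 m·K/W
  R'_PVC = ln(0.0145/0.0103)/(2πk) = 0.3420/(2π·0.161) = 0.3381 m·K/W
  R'_conv,out = 1/(2πr h) = 1/(2π·0.0145·11.2) = 0.9800 m·K/W
ΣR = 0.001670 + 0.5905 + 0.3381 + 0.9800 = 1.910 m·K/W
Q' = ΔT/ΣR = (343.1 K − 294 K)/1.910 = 25.71 W/m
From the inner boundary to the rubber/PVC interface, ΣR_partial = 0.5922 m·K/W.
T_interface = T_in − Q'·ΣR_partial = 343.1 K − (25.71)(0.5922) = 327.9 K

T = 327.9 K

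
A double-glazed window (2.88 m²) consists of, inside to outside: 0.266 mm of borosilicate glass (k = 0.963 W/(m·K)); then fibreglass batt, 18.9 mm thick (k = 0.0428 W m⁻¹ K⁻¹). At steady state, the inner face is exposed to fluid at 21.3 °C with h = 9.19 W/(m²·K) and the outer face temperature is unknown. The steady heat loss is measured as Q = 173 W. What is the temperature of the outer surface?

Sum the resistances:
  R_conv,in = 1/(hA) = 1/(9.19·2.88) = 0.03778 K/W
  R_borosilicate glass = L/(kA) = 2.66×10^-4/(0.963·2.88) = 9.591×10^-5 K/W
  R_fibreglass batt = L/(kA) = 0.0189/(0.0428·2.88) = 0.1533 K/W
ΣR = 0.1912 K/W
ΔT = Q·ΣR = 173 × 0.1912 = 33.08 K
Heat flows outward, so T_out = T_in − ΔT = 21.3 − 33.08 = -11.8 °C

T_out = -11.8 °C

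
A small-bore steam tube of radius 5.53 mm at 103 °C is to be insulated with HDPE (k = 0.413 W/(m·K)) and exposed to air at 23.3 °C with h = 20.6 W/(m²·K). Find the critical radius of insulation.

For a cylinder, r_cr = k_ins/h = 0.413/20.6 = 0.0200 m = 2.00 cm

r_cr = 2.00 cm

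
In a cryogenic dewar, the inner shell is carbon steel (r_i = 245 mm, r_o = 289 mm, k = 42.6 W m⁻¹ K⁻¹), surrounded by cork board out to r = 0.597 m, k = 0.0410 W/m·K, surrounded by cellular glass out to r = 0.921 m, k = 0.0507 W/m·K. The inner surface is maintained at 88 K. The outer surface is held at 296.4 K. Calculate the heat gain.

Q = 47.5 W

Resistance network (inner→outer):
  R_carbon steel = (1/0.245 − 1/0.289)/(4πk) = 0.6214/(4π·42.6) = 0.001161 K/W
  R_cork board = (1/0.289 − 1/0.597)/(4πk) = 1.785/(4π·0.0410) = 3.465 K/W
  R_cellular glass = (1/0.597 − 1/0.921)/(4πk) = 0.5893/(4π·0.0507) = 0.9249 K/W
ΣR = 0.001161 + 3.465 + 0.9249 = 4.391 K/W
Q = ΔT/ΣR = (88 K − 296.4 K)/4.391 = -47.5 W
(Negative Q ⇒ heat flows inward; heat gain = 47.5 W.)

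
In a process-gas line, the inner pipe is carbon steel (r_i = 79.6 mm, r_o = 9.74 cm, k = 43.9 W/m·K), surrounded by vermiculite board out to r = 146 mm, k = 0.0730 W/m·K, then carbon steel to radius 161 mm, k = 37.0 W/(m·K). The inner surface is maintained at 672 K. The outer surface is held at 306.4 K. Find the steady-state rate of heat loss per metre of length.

Q' = 414 W/m

Treat each layer as a resistance in series:
  R'_carbon steel = ln(0.0974/0.0796)/(2πk) = 0.2018/(2π·43.9) = 7.316×10^-4 m·K/W
  R'_vermiculite board = ln(0.146/0.0974)/(2πk) = 0.4048/(2π·0.0730) = 0.8825 m·K/W
  R'_carbon steel = ln(0.161/0.146)/(2πk) = 0.09780/(2π·37.0) = 4.207×10^-4 m·K/W
ΣR = 7.316×10^-4 + 0.8825 + 4.207×10^-4 = 0.8837 m·K/W
Q' = ΔT/ΣR = (672 K − 306.4 K)/0.8837 = 414 W/m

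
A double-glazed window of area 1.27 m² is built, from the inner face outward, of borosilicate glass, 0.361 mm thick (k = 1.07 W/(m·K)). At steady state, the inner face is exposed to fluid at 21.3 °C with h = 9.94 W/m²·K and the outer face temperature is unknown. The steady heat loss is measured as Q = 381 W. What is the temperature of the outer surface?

Series resistances:
  R_conv,in = 1/(hA) = 1/(9.94·1.27) = 0.07922 K/W
  R_borosilicate glass = L/(kA) = 3.61×10^-4/(1.07·1.27) = 2.657×10^-4 K/W
ΣR = 0.07948 K/W
ΔT = Q·ΣR = 381 × 0.07948 = 30.28 K
Heat flows outward, so T_out = T_in − ΔT = 21.3 − 30.28 = -8.98 °C

T_out = -8.98 °C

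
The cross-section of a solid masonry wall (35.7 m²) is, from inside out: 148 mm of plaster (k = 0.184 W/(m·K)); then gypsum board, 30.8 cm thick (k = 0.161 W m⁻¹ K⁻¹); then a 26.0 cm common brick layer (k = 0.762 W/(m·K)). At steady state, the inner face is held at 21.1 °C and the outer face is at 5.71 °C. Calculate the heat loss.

Series thermal resistances, inner to outer:
  R_plaster = L/(kA) = 0.148/(0.184·35.7) = 0.02253 K/W
  R_gypsum board = L/(kA) = 0.308/(0.161·35.7) = 0.05359 K/W
  R_common brick = L/(kA) = 0.260/(0.762·35.7) = 0.009558 K/W
ΣR = 0.02253 + 0.05359 + 0.009558 = 0.08568 K/W
Q = ΔT/ΣR = (21.1 °C − 5.71 °C)/0.08568 = 180 W

Q = 180 W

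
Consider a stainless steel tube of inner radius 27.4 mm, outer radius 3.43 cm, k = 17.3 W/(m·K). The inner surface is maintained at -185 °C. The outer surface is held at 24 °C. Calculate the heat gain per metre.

Q' = 101 kW/m

Q' = 2πk·ΔT/ln(r₂/r₁) = 2π × 17.3 × 209 / ln(0.0343/0.0274) = 1.01×10^5 W/m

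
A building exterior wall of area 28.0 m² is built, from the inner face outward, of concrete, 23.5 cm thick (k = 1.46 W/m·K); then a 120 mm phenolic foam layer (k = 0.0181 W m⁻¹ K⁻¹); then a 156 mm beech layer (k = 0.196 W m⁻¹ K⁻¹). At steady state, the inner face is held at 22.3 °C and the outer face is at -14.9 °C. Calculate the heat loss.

Q = 137 W

Series thermal resistances, inner to outer:
  R_concrete = L/(kA) = 0.235/(1.46·28.0) = 0.005749 K/W
  R_phenolic foam = L/(kA) = 0.120/(0.0181·28.0) = 0.2368 K/W
  R_beech = L/(kA) = 0.156/(0.196·28.0) = 0.02843 K/W
ΣR = 0.005749 + 0.2368 + 0.02843 = 0.2710 K/W
Q = ΔT/ΣR = (22.3 °C − -14.9 °C)/0.2710 = 137 W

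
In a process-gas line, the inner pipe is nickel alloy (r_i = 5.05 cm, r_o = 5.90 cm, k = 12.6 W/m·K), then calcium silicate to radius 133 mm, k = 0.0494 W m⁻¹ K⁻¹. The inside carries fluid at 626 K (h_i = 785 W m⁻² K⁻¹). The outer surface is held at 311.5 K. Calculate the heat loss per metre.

Q' = 120 W/m

Series thermal resistances, inner to outer:
  R'_conv,in = 1/(2πr h) = 1/(2π·0.0505·785) = 0.004015 m·K/W
  R'_nickel alloy = ln(0.0590/0.0505)/(2πk) = 0.1556/(2π·12.6) = 0.001965 m·K/W
  R'_calcium silicate = ln(0.133/0.0590)/(2πk) = 0.8128/(2π·0.0494) = 2.619 m·K/W
ΣR = 0.004015 + 0.001965 + 2.619 = 2.625 m·K/W
Q' = ΔT/ΣR = (626 K − 311.5 K)/2.625 = 120 W/m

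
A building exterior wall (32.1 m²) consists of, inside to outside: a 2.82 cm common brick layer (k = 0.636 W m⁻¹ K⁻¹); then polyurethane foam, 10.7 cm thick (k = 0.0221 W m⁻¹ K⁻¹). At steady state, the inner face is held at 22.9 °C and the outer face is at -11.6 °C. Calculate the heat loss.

Q = 227 W

Resistance network (inner→outer):
  R_common brick = L/(kA) = 0.0282/(0.636·32.1) = 0.001381 K/W
  R_polyurethane foam = L/(kA) = 0.107/(0.0221·32.1) = 0.1508 K/W
ΣR = 0.001381 + 0.1508 = 0.1522 K/W
Q = ΔT/ΣR = (22.9 °C − -11.6 °C)/0.1522 = 227 W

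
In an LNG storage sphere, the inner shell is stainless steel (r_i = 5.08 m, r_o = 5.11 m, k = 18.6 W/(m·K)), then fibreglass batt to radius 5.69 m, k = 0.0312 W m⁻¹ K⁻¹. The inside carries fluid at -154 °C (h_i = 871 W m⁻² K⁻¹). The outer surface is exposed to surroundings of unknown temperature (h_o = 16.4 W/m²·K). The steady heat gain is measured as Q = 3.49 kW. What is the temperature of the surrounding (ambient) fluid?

T_out = 24.1 °C

Sum the resistances:
  R_conv,in = 1/(4πr²h) = 1/(4π·5.08²·871) = 3.540×10^-6 K/W
  R_stainless steel = (1/5.08 − 1/5.11)/(4πk) = 0.001156/(4π·18.6) = 4.944×10^-6 K/W
  R_fibreglass batt = (1/5.11 − 1/5.69)/(4πk) = 0.01995/(4π·0.0312) = 0.05088 K/W
  R_conv,out = 1/(4πr²h) = 1/(4π·5.69²·16.4) = 1.499×10^-4 K/W
ΣR = 0.05104 K/W
ΔT = Q·ΣR = 3490 × 0.05104 = 178.1 K
Heat flows inward, so T_out = T_in + ΔT = -154 + 178.1 = 24.1 °C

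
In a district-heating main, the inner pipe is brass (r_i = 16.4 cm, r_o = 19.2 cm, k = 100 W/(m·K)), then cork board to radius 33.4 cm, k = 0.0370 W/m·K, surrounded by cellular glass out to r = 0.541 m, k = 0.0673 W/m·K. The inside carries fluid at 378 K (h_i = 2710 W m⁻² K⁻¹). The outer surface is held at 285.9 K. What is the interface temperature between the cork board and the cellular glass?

Resistance network (inner→outer):
  R'_conv,in = 1/(2πr h) = 1/(2π·0.164·2710) = 3.581×10^-4 m·K/W
  R'_brass = ln(0.192/0.164)/(2πk) = 0.1576/(2π·100) = 2.509×10^-4 m·K/W
  R'_cork board = ln(0.334/0.192)/(2πk) = 0.5536/(2π·0.0370) = 2.381 m·K/W
  R'_cellular glass = ln(0.541/0.334)/(2πk) = 0.4823/(2π·0.0673) = 1.141 m·K/W
ΣR = 3.581×10^-4 + 2.509×10^-4 + 2.381 + 1.141 = 3.523 m·K/W
Q' = ΔT/ΣR = (378 K − 285.9 K)/3.523 = 26.14 W/m
From the inner boundary to the cork board/cellular glass interface, ΣR_partial = 2.382 m·K/W.
T_interface = T_in − Q'·ΣR_partial = 378 K − (26.14)(2.382) = 315.7 K

T = 315.7 K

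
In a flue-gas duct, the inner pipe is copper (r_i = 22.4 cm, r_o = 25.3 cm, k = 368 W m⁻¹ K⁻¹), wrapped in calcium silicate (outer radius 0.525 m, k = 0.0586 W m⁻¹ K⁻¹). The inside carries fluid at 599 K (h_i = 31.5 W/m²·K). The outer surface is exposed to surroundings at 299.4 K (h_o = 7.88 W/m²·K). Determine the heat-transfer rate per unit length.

Q' = 147 W/m

Treat each layer as a resistance in series:
  R'_conv,in = 1/(2πr h) = 1/(2π·0.224·31.5) = 0.02256 m·K/W
  R'_copper = ln(0.253/0.224)/(2πk) = 0.1217/(2π·368) = 5.265×10^-5 m·K/W
  R'_calcium silicate = ln(0.525/0.253)/(2πk) = 0.7300/(2π·0.0586) = 1.983 m·K/W
  R'_conv,out = 1/(2πr h) = 1/(2π·0.525·7.88) = 0.03847 m·K/W
ΣR = 0.02256 + 5.265×10^-5 + 1.983 + 0.03847 = 2.044 m·K/W
Q' = ΔT/ΣR = (599 K − 299.4 K)/2.044 = 147 W/m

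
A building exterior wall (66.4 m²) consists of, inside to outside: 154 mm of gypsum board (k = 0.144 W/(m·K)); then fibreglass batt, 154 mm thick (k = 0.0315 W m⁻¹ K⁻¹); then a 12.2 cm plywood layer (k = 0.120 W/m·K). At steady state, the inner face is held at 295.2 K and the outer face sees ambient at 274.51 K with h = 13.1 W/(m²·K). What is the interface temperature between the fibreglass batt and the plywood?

Series thermal resistances, inner to outer:
  R_gypsum board = L/(kA) = 0.154/(0.144·66.4) = 0.01611 K/W
  R_fibreglass batt = L/(kA) = 0.154/(0.0315·66.4) = 0.07363 K/W
  R_plywood = L/(kA) = 0.122/(0.120·66.4) = 0.01531 K/W
  R_conv,out = 1/(hA) = 1/(13.1·66.4) = 0.001150 K/W
ΣR = 0.01611 + 0.07363 + 0.01531 + 0.001150 = 0.1062 K/W
Q = ΔT/ΣR = (295.2 K − 274.51 K)/0.1062 = 194.8 W
From the inner boundary to the fibreglass batt/plywood interface, ΣR_partial = 0.08974 K/W.
T_interface = T_in − Q·ΣR_partial = 295.2 K − (194.8)(0.08974) = 277.72 K

T = 277.72 K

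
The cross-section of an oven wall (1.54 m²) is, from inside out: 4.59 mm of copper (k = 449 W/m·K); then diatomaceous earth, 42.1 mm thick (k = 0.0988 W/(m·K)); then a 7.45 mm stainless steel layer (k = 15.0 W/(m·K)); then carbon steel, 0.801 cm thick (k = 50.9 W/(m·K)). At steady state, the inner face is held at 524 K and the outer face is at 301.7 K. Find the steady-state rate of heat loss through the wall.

Q = 802 W

Treat each layer as a resistance in series:
  R_copper = L/(kA) = 0.00459/(449·1.54) = 6.638×10^-6 K/W
  R_diatomaceous earth = L/(kA) = 0.0421/(0.0988·1.54) = 0.2767 K/W
  R_stainless steel = L/(kA) = 0.00745/(15.0·1.54) = 3.225×10^-4 K/W
  R_carbon steel = L/(kA) = 0.00801/(50.9·1.54) = 1.022×10^-4 K/W
ΣR = 6.638×10^-6 + 0.2767 + 3.225×10^-4 + 1.022×10^-4 = 0.2771 K/W
Q = ΔT/ΣR = (524 K − 301.7 K)/0.2771 = 802 W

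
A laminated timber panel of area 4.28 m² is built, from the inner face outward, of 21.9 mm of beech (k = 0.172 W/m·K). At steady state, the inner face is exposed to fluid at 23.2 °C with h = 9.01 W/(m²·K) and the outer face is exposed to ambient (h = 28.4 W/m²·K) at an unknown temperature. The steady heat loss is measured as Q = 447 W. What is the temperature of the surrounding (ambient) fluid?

Series resistances:
  R_conv,in = 1/(hA) = 1/(9.01·4.28) = 0.02593 K/W
  R_beech = L/(kA) = 0.0219/(0.172·4.28) = 0.02975 K/W
  R_conv,out = 1/(hA) = 1/(28.4·4.28) = 0.008227 K/W
ΣR = 0.06391 K/W
ΔT = Q·ΣR = 447 × 0.06391 = 28.57 K
Heat flows outward, so T_out = T_in − ΔT = 23.2 − 28.57 = -5.37 °C

T_out = -5.37 °C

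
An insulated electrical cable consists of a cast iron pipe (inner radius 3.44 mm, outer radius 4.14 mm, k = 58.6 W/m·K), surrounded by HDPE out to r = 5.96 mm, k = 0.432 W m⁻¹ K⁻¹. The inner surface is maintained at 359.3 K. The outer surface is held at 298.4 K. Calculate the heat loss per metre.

Q' = 452 W/m

Resistance network (inner→outer):
  R'_cast iron = ln(0.00414/0.00344)/(2πk) = 0.1852/(2π·58.6) = 5.031×10^-4 m·K/W
  R'_HDPE = ln(0.00596/0.00414)/(2πk) = 0.3644/(2π·0.432) = 0.1342 m·K/W
ΣR = 5.031×10^-4 + 0.1342 = 0.1347 m·K/W
Q' = ΔT/ΣR = (359.3 K − 298.4 K)/0.1347 = 452 W/m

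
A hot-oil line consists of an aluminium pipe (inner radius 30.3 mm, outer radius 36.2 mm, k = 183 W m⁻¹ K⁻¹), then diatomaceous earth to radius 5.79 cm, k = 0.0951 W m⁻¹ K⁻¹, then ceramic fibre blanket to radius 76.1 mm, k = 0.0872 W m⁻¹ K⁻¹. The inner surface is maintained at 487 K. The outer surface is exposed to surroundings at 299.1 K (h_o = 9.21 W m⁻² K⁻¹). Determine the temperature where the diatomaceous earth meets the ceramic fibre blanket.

T = 389 K

Series thermal resistances, inner to outer:
  R'_aluminium = ln(0.0362/0.0303)/(2πk) = 0.1779/(2π·183) = 1.547×10^-4 m·K/W
  R'_diatomaceous earth = ln(0.0579/0.0362)/(2πk) = 0.4697/(2π·0.0951) = 0.7860 m·K/W
  R'_ceramic fibre blanket = ln(0.0761/0.0579)/(2πk) = 0.2733/(2π·0.0872) = 0.4989 m·K/W
  R'_conv,out = 1/(2πr h) = 1/(2π·0.0761·9.21) = 0.2271 m·K/W
ΣR = 1.547×10^-4 + 0.7860 + 0.4989 + 0.2271 = 1.512 m·K/W
Q' = ΔT/ΣR = (487 K − 299.1 K)/1.512 = 124.3 W/m
From the inner boundary to the diatomaceous earth/ceramic fibre blanket interface, ΣR_partial = 0.7862 m·K/W.
T_interface = T_in − Q'·ΣR_partial = 487 K − (124.3)(0.7862) = 389 K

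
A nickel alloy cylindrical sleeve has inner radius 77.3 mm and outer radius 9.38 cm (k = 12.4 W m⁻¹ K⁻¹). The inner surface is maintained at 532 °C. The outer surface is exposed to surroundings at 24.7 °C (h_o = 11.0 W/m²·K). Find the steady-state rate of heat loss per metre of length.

Resistance network (inner→outer):
  R'_nickel alloy = ln(0.0938/0.0773)/(2πk) = 0.1935/(2π·12.4) = 0.002483 m·K/W
  R'_conv,out = 1/(2πr h) = 1/(2π·0.0938·11.0) = 0.1542 m·K/W
ΣR = 0.002483 + 0.1542 = 0.1567 m·K/W
Q' = ΔT/ΣR = (532 °C − 24.7 °C)/0.1567 = 3240 W/m

Q' = 3.24 kW/m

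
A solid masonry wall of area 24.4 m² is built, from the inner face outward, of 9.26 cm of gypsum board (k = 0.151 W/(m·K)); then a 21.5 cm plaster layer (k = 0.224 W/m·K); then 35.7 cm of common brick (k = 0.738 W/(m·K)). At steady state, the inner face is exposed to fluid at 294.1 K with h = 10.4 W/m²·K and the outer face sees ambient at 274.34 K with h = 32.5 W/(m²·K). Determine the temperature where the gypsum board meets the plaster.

Resistance network (inner→outer):
  R_conv,in = 1/(hA) = 1/(10.4·24.4) = 0.003941 K/W
  R_gypsum board = L/(kA) = 0.0926/(0.151·24.4) = 0.02513 K/W
  R_plaster = L/(kA) = 0.215/(0.224·24.4) = 0.03934 K/W
  R_common brick = L/(kA) = 0.357/(0.738·24.4) = 0.01983 K/W
  R_conv,out = 1/(hA) = 1/(32.5·24.4) = 0.001261 K/W
ΣR = 0.003941 + 0.02513 + 0.03934 + 0.01983 + 0.001261 = 0.08950 K/W
Q = ΔT/ΣR = (294.1 K − 274.34 K)/0.08950 = 220.8 W
From the inner boundary to the gypsum board/plaster interface, ΣR_partial = 0.02907 K/W.
T_interface = T_in − Q·ΣR_partial = 294.1 K − (220.8)(0.02907) = 287.7 K

T = 287.7 K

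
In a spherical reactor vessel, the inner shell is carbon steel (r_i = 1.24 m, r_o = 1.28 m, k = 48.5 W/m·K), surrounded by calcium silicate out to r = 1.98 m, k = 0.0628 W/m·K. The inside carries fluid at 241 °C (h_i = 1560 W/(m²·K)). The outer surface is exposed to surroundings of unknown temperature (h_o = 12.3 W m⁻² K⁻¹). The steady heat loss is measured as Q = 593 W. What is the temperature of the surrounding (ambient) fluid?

T_out = 32.4 °C

Series resistances:
  R_conv,in = 1/(4πr²h) = 1/(4π·1.24²·1560) = 3.318×10^-5 K/W
  R_carbon steel = (1/1.24 − 1/1.28)/(4πk) = 0.02520/(4π·48.5) = 4.135×10^-5 K/W
  R_calcium silicate = (1/1.28 − 1/1.98)/(4πk) = 0.2762/(4π·0.0628) = 0.3500 K/W
  R_conv,out = 1/(4πr²h) = 1/(4π·1.98²·12.3) = 0.001650 K/W
ΣR = 0.3517 K/W
ΔT = Q·ΣR = 593 × 0.3517 = 208.6 K
Heat flows outward, so T_out = T_in − ΔT = 241 − 208.6 = 32.4 °C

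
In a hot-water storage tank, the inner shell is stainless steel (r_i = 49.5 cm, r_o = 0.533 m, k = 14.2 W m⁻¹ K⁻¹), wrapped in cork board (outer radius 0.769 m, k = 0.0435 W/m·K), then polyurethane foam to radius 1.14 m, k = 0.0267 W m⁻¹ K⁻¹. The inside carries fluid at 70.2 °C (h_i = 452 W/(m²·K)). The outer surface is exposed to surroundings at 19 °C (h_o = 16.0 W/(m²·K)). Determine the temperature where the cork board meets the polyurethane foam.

Resistance network (inner→outer):
  R_conv,in = 1/(4πr²h) = 1/(4π·0.495²·452) = 7.185×10^-4 K/W
  R_stainless steel = (1/0.495 − 1/0.533)/(4πk) = 0.1440/(4π·14.2) = 8.071×10^-4 K/W
  R_cork board = (1/0.533 − 1/0.769)/(4πk) = 0.5758/(4π·0.0435) = 1.053 K/W
  R_polyurethane foam = (1/0.769 − 1/1.14)/(4πk) = 0.4232/(4π·0.0267) = 1.261 K/W
  R_conv,out = 1/(4πr²h) = 1/(4π·1.14²·16.0) = 0.003827 K/W
ΣR = 7.185×10^-4 + 8.071×10^-4 + 1.053 + 1.261 + 0.003827 = 2.319 K/W
Q = ΔT/ΣR = (70.2 °C − 19 °C)/2.319 = 22.08 W
From the inner boundary to the cork board/polyurethane foam interface, ΣR_partial = 1.055 K/W.
T_interface = T_in − Q·ΣR_partial = 70.2 °C − (22.08)(1.055) = 46.9 °C

T = 46.9 °C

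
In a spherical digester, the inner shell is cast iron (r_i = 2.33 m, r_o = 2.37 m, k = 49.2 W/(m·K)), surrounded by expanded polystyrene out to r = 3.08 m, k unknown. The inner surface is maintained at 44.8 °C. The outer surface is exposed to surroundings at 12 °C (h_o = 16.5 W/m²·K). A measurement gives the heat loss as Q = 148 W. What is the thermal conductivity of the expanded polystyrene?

ΣR = ΔT/Q = |44.8 − 12|/148 = 0.2216 K/W
Known resistances:
  R_cast iron = (1/2.33 − 1/2.37)/(4πk) = 0.007244/(4π·49.2) = 1.172×10^-5 K/W
  R_conv,out = 1/(4πr²h) = 1/(4π·3.08²·16.5) = 5.084×10^-4 K/W
R_expanded polystyrene = ΣR − ΣR_known = 0.2216 − 5.201×10^-4 = 0.2211 K/W
(1/r₁−1/r₂)/(4πk) = 0.2211 ⇒ k = 0.09727/(4π·0.2211) = 0.0350 W/m·K

k = 0.0350 W/m·K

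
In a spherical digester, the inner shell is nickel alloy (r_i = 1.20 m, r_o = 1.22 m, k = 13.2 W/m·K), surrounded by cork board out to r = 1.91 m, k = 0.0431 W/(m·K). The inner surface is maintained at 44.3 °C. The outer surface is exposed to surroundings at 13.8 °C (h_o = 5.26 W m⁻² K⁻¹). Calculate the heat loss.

Q = 55.4 W

Resistance network (inner→outer):
  R_nickel alloy = (1/1.20 − 1/1.22)/(4πk) = 0.01366/(4π·13.2) = 8.236×10^-5 K/W
  R_cork board = (1/1.22 − 1/1.91)/(4πk) = 0.2961/(4π·0.0431) = 0.5467 K/W
  R_conv,out = 1/(4πr²h) = 1/(4π·1.91²·5.26) = 0.004147 K/W
ΣR = 8.236×10^-5 + 0.5467 + 0.004147 = 0.5509 K/W
Q = ΔT/ΣR = (44.3 °C − 13.8 °C)/0.5509 = 55.4 W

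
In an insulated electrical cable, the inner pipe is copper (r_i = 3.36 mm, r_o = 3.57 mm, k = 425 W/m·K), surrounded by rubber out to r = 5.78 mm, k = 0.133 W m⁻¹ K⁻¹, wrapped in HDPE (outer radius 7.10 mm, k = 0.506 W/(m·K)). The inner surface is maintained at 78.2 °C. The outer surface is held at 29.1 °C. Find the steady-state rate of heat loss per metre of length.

Q' = 76.6 W/m

Treat each layer as a resistance in series:
  R'_copper = ln(0.00357/0.00336)/(2πk) = 0.06062/(2π·425) = 2.270×10^-5 m·K/W
  R'_rubber = ln(0.00578/0.00357)/(2πk) = 0.4818/(2π·0.133) = 0.5766 m·K/W
  R'_HDPE = ln(0.00710/0.00578)/(2πk) = 0.2057/(2π·0.506) = 0.06470 m·K/W
ΣR = 2.270×10^-5 + 0.5766 + 0.06470 = 0.6413 m·K/W
Q' = ΔT/ΣR = (78.2 °C − 29.1 °C)/0.6413 = 76.6 W/m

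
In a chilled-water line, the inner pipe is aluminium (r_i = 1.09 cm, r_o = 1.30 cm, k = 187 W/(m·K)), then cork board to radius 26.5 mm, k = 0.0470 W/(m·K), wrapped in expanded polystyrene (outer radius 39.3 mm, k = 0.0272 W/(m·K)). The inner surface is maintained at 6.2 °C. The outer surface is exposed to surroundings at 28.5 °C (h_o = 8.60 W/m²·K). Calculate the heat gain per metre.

Treat each layer as a resistance in series:
  R'_aluminium = ln(0.0130/0.0109)/(2πk) = 0.1762/(2π·187) = 1.500×10^-4 m·K/W
  R'_cork board = ln(0.0265/0.0130)/(2πk) = 0.7122/(2π·0.0470) = 2.412 m·K/W
  R'_expanded polystyrene = ln(0.0393/0.0265)/(2πk) = 0.3941/(2π·0.0272) = 2.306 m·K/W
  R'_conv,out = 1/(2πr h) = 1/(2π·0.0393·8.60) = 0.4709 m·K/W
ΣR = 1.500×10^-4 + 2.412 + 2.306 + 0.4709 = 5.189 m·K/W
Q' = ΔT/ΣR = (6.2 °C − 28.5 °C)/5.189 = -4.30 W/m
(Negative Q' ⇒ heat flows inward; heat gain = 4.30 W/m.)

Q' = 4.30 W/m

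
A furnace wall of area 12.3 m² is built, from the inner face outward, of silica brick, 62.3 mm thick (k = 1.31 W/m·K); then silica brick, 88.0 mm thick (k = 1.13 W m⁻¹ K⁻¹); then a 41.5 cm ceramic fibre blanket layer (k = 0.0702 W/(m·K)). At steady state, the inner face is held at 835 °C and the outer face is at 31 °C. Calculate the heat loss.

Resistance network (inner→outer):
  R_silica brick = L/(kA) = 0.0623/(1.31·12.3) = 0.003866 K/W
  R_silica brick = L/(kA) = 0.0880/(1.13·12.3) = 0.006331 K/W
  R_ceramic fibre blanket = L/(kA) = 0.415/(0.0702·12.3) = 0.4806 K/W
ΣR = 0.003866 + 0.006331 + 0.4806 = 0.4908 K/W
Q = ΔT/ΣR = (835 °C − 31 °C)/0.4908 = 1640 W

Q = 1640 W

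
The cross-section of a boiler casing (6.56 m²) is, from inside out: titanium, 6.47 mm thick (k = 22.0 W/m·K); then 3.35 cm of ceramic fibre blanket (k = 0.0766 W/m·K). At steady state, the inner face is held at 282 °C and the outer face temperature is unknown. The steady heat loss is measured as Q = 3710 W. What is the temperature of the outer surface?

Sum the resistances:
  R_titanium = L/(kA) = 0.00647/(22.0·6.56) = 4.483×10^-5 K/W
  R_ceramic fibre blanket = L/(kA) = 0.0335/(0.0766·6.56) = 0.06667 K/W
ΣR = 0.06671 K/W
ΔT = Q·ΣR = 3710 × 0.06671 = 247.5 K
Heat flows outward, so T_out = T_in − ΔT = 282 − 247.5 = 34.5 °C

T_out = 34.5 °C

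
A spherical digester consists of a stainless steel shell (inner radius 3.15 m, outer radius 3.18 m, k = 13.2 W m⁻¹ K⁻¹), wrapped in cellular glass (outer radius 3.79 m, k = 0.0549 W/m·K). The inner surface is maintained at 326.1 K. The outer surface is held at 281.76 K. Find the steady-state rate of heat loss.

Q = 604 W

Treat each layer as a resistance in series:
  R_stainless steel = (1/3.15 − 1/3.18)/(4πk) = 0.002995/(4π·13.2) = 1.806×10^-5 K/W
  R_cellular glass = (1/3.18 − 1/3.79)/(4πk) = 0.05061/(4π·0.0549) = 0.07336 K/W
ΣR = 1.806×10^-5 + 0.07336 = 0.07338 K/W
Q = ΔT/ΣR = (326.1 K − 281.76 K)/0.07338 = 604 W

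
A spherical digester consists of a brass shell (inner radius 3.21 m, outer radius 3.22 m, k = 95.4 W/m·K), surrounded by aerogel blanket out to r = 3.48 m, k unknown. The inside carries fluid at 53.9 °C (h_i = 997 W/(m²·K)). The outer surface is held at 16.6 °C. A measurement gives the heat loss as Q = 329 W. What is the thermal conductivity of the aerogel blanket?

ΣR = ΔT/Q = |53.9 − 16.6|/329 = 0.1134 K/W
Known resistances:
  R_conv,in = 1/(4πr²h) = 1/(4π·3.21²·997) = 7.746×10^-6 K/W
  R_brass = (1/3.21 − 1/3.22)/(4πk) = 9.675×10^-4/(4π·95.4) = 8.070×10^-7 K/W
R_aerogel blanket = ΣR − ΣR_known = 0.1134 − 8.553×10^-6 = 0.1134 K/W
(1/r₁−1/r₂)/(4πk) = 0.1134 ⇒ k = 0.02320/(4π·0.1134) = 0.0163 W/m·K

k = 0.0163 W/m·K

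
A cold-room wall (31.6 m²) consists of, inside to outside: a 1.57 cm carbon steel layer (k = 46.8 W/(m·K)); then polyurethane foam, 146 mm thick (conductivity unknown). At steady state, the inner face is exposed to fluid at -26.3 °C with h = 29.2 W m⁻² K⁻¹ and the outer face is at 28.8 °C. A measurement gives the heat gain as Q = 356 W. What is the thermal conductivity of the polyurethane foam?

ΣR = ΔT/Q = |-26.3 − 28.8|/356 = 0.1548 K/W
Known resistances:
  R_conv,in = 1/(hA) = 1/(29.2·31.6) = 0.001084 K/W
  R_carbon steel = L/(kA) = 0.0157/(46.8·31.6) = 1.062×10^-5 K/W
R_polyurethane foam = ΣR − ΣR_known = 0.1548 − 0.001095 = 0.1537 K/W
L/(kA) = 0.1537 ⇒ k = 0.146/(0.1537·31.6) = 0.0301 W/m·K

k = 0.0301 W/m·K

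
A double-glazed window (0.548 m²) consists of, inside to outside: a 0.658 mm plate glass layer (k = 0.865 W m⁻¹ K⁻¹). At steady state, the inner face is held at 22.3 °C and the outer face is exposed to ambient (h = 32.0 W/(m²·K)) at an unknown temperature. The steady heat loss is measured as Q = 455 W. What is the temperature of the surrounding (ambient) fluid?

Series resistances:
  R_plate glass = L/(kA) = 6.58×10^-4/(0.865·0.548) = 0.001388 K/W
  R_conv,out = 1/(hA) = 1/(32.0·0.548) = 0.05703 K/W
ΣR = 0.05841 K/W
ΔT = Q·ΣR = 455 × 0.05841 = 26.58 K
Heat flows outward, so T_out = T_in − ΔT = 22.3 − 26.58 = -4.28 °C

T_out = -4.28 °C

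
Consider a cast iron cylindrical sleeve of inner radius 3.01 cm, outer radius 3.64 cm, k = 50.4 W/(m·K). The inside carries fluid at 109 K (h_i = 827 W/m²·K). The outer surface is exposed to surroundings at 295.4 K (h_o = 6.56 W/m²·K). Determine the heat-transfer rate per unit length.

Series thermal resistances, inner to outer:
  R'_conv,in = 1/(2πr h) = 1/(2π·0.0301·827) = 0.006394 m·K/W
  R'_cast iron = ln(0.0364/0.0301)/(2πk) = 0.1900/(2π·50.4) = 6.001×10^-4 m·K/W
  R'_conv,out = 1/(2πr h) = 1/(2π·0.0364·6.56) = 0.6665 m·K/W
ΣR = 0.006394 + 6.001×10^-4 + 0.6665 = 0.6735 m·K/W
Q' = ΔT/ΣR = (109 K − 295.4 K)/0.6735 = -277 W/m
(Negative Q' ⇒ heat flows inward; heat gain = 277 W/m.)

Q' = 277 W/m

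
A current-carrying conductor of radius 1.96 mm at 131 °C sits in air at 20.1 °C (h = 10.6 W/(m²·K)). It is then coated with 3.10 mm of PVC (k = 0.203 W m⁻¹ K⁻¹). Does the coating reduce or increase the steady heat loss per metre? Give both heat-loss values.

increases: 14.5 → 29.9 W/m

Critical radius for a cylinder: r_cr = k/h = 0.0192 m = 1.92 cm.
Outer radius after coating: r₂ = 0.00196 + 0.00310 = 0.00506 m.
Since r₁ < r_cr and r₂ ≤ r_cr, the coating moves toward the maximum at r_cr — heat loss rises.
Bare: R = 1/(2πr₁h) = 7.661 m·K/W; Q = 110.9/7.661 = 14.5 W/m.
Coated: R = R_cond + R_conv = 3.711 m·K/W; Q = 110.9/3.711 = 29.9 W/m.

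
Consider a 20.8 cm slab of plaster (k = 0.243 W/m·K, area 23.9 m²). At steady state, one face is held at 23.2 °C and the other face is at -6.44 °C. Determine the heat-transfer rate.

Q = kA·ΔT/L = 0.243 × 23.9 × |23.2 °C − -6.44 °C| / 0.208 = 828 W

Q = 828 W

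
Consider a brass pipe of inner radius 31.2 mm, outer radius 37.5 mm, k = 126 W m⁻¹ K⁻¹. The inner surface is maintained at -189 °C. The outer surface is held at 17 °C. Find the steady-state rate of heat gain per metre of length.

Q' = 887 kW/m

Q' = 2πk·ΔT/ln(r₂/r₁) = 2π × 126 × 206 / ln(0.0375/0.0312) = 8.87×10^5 W/m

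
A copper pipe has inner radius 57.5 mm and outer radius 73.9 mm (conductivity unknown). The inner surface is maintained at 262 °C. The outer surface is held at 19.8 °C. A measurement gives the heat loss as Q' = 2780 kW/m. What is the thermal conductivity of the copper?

ΣR = ΔT/Q' = |262 − 19.8|/2.78×10^6 = 8.712×10^-5 m·K/W
ln(r₂/r₁)/(2πk) = 8.712×10^-5 ⇒ k = 0.2509/(2π·8.712×10^-5) = 458 W/m·K

k = 458 W/m·K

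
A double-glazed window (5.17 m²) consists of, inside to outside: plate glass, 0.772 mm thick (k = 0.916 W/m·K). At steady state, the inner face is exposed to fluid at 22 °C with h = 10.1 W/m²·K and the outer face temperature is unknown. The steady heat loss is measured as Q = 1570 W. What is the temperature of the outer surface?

Sum the resistances:
  R_conv,in = 1/(hA) = 1/(10.1·5.17) = 0.01915 K/W
  R_plate glass = L/(kA) = 7.72×10^-4/(0.916·5.17) = 1.630×10^-4 K/W
ΣR = 0.01931 K/W
ΔT = Q·ΣR = 1570 × 0.01931 = 30.32 K
Heat flows outward, so T_out = T_in − ΔT = 22 − 30.32 = -8.32 °C

T_out = -8.32 °C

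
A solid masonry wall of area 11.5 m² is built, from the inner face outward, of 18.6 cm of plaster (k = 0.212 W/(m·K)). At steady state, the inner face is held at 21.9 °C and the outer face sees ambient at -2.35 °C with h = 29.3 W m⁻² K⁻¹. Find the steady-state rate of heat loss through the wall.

Q = 306 W

Resistance network (inner→outer):
  R_plaster = L/(kA) = 0.186/(0.212·11.5) = 0.07629 K/W
  R_conv,out = 1/(hA) = 1/(29.3·11.5) = 0.002968 K/W
ΣR = 0.07629 + 0.002968 = 0.07926 K/W
Q = ΔT/ΣR = (21.9 °C − -2.35 °C)/0.07926 = 306 W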